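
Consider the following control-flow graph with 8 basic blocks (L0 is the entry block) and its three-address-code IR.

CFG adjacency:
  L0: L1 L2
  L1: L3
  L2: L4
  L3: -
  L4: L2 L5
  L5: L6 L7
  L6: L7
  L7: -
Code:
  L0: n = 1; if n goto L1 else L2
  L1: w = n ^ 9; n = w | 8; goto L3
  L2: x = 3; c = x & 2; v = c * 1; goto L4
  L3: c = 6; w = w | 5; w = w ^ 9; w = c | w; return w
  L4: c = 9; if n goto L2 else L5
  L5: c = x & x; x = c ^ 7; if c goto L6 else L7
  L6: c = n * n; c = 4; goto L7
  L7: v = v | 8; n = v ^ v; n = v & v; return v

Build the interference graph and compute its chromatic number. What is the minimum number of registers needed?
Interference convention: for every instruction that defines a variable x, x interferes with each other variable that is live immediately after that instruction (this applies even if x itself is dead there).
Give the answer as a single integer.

Block summaries:
  L0: def={n} ue=∅
  L1: def={n,w} ue={n}
  L2: def={c,v,x} ue=∅
  L3: def={c,w} ue={w}
  L4: def={c} ue={n}
  L5: def={c,x} ue={x}
  L6: def={c} ue={n}
  L7: def={n,v} ue={v}

Backward fixpoint:
  L0: in=∅ out={n}
  L1: in={n} out={w}
  L2: in={n} out={n,v,x}
  L3: in={w} out=∅
  L4: in={n,v,x} out={n,v,x}
  L5: in={n,v,x} out={n,v}
  L6: in={n,v} out={v}
  L7: in={v} out=∅

Interference:
  c: {n,v,w,x}
  n: {c,v,w,x}
  v: {c,n,x}
  w: {c,n}
  x: {c,n,v}

Registers:
  {c,n,v,x} pairwise interfere (4-clique) ⇒ χ ≥ 4
  4-colouring: R0={c}  R1={n}  R2={v,w}  R3={x}
  χ = 4

Answer: 4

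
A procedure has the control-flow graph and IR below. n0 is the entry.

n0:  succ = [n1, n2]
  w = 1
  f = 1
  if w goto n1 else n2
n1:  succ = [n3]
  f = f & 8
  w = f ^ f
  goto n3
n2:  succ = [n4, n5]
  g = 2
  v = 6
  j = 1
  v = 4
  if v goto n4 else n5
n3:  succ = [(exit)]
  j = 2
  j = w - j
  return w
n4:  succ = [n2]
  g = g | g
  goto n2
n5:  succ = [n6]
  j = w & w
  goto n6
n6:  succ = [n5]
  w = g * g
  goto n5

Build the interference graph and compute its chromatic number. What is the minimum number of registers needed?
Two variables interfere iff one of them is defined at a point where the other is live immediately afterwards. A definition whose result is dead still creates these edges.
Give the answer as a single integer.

Answer: 3

Working:
Block summaries:
  n0: def={f,w} ue=∅
  n1: def={f,w} ue={f}
  n2: def={g,j,v} ue=∅
  n3: def={j} ue={w}
  n4: def={g} ue={g}
  n5: def={j} ue={w}
  n6: def={w} ue={g}

Live sets:
  n0: in=∅ out={f,w}
  n1: in={f} out={w}
  n2: in={w} out={g,w}
  n3: in={w} out=∅
  n4: in={g,w} out={w}
  n5: in={g,w} out={g}
  n6: in={g} out={g,w}

Interference:
  f — {w}
  g — {j,v,w}
  j — {g,w}
  v — {g,w}
  w — {f,g,j,v}

Registers:
  lower bound: {g,j,w} mutually conflict ⇒ χ ≥ 3
  assign f→R1 g→R1 j→R2 v→R2 w→R0 — no edge inside a register ⇒ χ ≤ 3
  χ = 3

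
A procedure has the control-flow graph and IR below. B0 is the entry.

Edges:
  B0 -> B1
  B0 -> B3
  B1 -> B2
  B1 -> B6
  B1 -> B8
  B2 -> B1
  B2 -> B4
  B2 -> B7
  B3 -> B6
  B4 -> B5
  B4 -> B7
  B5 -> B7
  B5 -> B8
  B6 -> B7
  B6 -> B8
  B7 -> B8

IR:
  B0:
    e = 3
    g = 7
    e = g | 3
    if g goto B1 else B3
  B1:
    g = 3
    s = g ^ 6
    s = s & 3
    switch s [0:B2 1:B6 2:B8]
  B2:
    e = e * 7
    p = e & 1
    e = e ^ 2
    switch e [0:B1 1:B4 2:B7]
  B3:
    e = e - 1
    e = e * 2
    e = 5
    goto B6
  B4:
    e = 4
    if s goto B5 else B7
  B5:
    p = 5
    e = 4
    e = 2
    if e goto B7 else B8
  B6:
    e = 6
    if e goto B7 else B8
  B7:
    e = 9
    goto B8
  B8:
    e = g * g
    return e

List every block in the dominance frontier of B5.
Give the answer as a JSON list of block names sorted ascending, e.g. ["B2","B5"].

idom tree: B1←B0 B2←B1 B3←B0 B4←B2 B5←B4 B6←B0 B7←B0 B8←B0
Dom at joins:
  B1: preds {B0,B2}: {B0} ∩ {B0,B1,B2} = {B0}; idom=B0
  B6: preds {B1,B3}: {B0,B1} ∩ {B0,B3} = {B0}; idom=B0
  B7: preds {B2,B4,B5,B6}: {B0,B1,B2} ∩ {B0,B1,B2,B4} ∩ {B0,B1,B2,B4,B5} ∩ {B0,B6} = {B0}; idom=B0
  B8: preds {B1,B5,B6,B7}: {B0,B1} ∩ {B0,B1,B2,B4,B5} ∩ {B0,B6} ∩ {B0,B7} = {B0}; idom=B0

DF derivation:
  join B1 pred B0: · stop@B0
  join B1 pred B2: B2→B1 stop@B0
  join B6 pred B1: B1 stop@B0
  join B6 pred B3: B3 stop@B0
  join B7 pred B2: B2→B1 stop@B0
  join B7 pred B4: B4→B2→B1 stop@B0
  join B7 pred B5: B5→B4→B2→B1 stop@B0
  join B7 pred B6: B6 stop@B0
  join B8 pred B1: B1 stop@B0
  join B8 pred B5: B5→B4→B2→B1 stop@B0
  join B8 pred B6: B6 stop@B0
  join B8 pred B7: B7 stop@B0
  B0: DF=∅
  B1: DF={B1,B6,B7,B8}
  B2: DF={B1,B7,B8}
  B3: DF={B6}
  B4: DF={B7,B8}
  B5: DF={B7,B8}
  B6: DF={B7,B8}
  B7: DF={B8}
  B8: DF=∅

DF(B5) = ["B7", "B8"]

Answer: ["B7", "B8"]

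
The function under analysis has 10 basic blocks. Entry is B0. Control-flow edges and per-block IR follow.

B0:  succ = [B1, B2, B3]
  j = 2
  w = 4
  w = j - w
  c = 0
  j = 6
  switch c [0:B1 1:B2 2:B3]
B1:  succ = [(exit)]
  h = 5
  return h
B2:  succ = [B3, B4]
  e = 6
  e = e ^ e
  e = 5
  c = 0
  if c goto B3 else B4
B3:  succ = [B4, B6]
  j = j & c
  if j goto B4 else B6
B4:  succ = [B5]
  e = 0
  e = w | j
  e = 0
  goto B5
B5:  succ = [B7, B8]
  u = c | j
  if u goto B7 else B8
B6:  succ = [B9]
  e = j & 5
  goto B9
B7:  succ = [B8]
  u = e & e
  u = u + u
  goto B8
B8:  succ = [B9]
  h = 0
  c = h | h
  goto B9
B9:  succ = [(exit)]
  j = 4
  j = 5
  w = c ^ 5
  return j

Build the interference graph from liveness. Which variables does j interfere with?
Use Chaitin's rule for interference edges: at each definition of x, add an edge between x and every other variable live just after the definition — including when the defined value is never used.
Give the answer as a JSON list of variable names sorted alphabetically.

Per-block:
  B0: def={c,j,w} ue=∅
  B1: def={h} ue=∅
  B2: def={c,e} ue=∅
  B3: def={j} ue={c,j}
  B4: def={e} ue={j,w}
  B5: def={u} ue={c,j}
  B6: def={e} ue={j}
  B7: def={u} ue={e}
  B8: def={c,h} ue=∅
  B9: def={j,w} ue={c}

Live sets:
  B0: in=∅ out={c,j,w}
  B1: in=∅ out=∅
  B2: in={j,w} out={c,j,w}
  B3: in={c,j,w} out={c,j,w}
  B4: in={c,j,w} out={c,e,j}
  B5: in={c,e,j} out={e}
  B6: in={c,j} out={c}
  B7: in={e} out=∅
  B8: in=∅ out={c}
  B9: in={c} out=∅

Interfere edges:
  c↔{e,j,w}
  e↔{c,j,u,w}
  h↔∅
  j↔{c,e,w}
  u↔{e}
  w↔{c,e,j}

N(j) = ["c", "e", "w"]

Answer: ["c", "e", "w"]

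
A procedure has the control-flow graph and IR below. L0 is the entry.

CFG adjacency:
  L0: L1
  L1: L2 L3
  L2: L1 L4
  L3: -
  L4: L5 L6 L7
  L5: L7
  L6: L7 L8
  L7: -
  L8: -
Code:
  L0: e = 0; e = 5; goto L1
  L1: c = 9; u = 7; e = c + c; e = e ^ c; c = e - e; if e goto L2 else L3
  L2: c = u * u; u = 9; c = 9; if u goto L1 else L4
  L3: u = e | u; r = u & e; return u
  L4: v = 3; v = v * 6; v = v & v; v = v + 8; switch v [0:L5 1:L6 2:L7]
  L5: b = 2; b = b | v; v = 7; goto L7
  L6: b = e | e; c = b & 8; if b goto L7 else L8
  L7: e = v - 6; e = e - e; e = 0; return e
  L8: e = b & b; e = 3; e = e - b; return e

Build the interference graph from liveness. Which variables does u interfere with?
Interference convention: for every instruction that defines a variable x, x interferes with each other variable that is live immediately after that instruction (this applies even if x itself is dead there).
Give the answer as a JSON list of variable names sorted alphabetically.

def/use:
  L0: def={e} ue=∅
  L1: def={c,e,u} ue=∅
  L2: def={c,u} ue={u}
  L3: def={r,u} ue={e,u}
  L4: def={v} ue=∅
  L5: def={b,v} ue={v}
  L6: def={b,c} ue={e}
  L7: def={e} ue={v}
  L8: def={e} ue={b}

Liveness:
  L0: in=∅ out=∅
  L1: in=∅ out={e,u}
  L2: in={e,u} out={e}
  L3: in={e,u} out=∅
  L4: in={e} out={e,v}
  L5: in={v} out={v}
  L6: in={e,v} out={b,v}
  L7: in={v} out=∅
  L8: in={b} out=∅

Interference:
  b: {c,e,v}
  c: {b,e,u,v}
  e: {b,c,u,v}
  r: {u}
  u: {c,e,r}
  v: {b,c,e}

N(u) = ["c", "e", "r"]

Answer: ["c", "e", "r"]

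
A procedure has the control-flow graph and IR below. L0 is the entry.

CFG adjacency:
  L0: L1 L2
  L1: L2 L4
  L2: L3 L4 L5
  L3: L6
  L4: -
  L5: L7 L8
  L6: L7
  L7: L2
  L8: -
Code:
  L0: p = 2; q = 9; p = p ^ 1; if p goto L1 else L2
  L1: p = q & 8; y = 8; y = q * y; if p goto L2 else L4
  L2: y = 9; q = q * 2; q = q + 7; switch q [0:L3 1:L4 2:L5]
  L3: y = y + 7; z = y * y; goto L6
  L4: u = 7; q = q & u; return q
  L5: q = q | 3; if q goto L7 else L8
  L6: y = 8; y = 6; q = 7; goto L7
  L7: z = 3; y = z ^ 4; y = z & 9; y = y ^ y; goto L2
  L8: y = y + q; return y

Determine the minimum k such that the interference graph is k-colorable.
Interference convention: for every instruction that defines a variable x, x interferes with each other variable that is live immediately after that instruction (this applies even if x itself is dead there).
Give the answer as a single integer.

Answer: 3

Analysis:
Block summaries:
  L0 def {p,q} use ∅
  L1 def {p,y} use {q}
  L2 def {q,y} use {q}
  L3 def {y,z} use {y}
  L4 def {q,u} use {q}
  L5 def {q} use {q}
  L6 def {q,y} use ∅
  L7 def {y,z} use ∅
  L8 def {y} use {q,y}

Backward fixpoint:
  live L0: ∅→{q}
  live L1: {q}→{q}
  live L2: {q}→{q,y}
  live L3: {y}→∅
  live L4: {q}→∅
  live L5: {q,y}→{q,y}
  live L6: ∅→{q}
  live L7: {q}→{q}
  live L8: {q,y}→∅

Interference:
  p — {q,y}
  q — {p,u,y,z}
  u — {q}
  y — {p,q,z}
  z — {q,y}

Chromatic number:
  lower bound: {p,q,y} mutually conflict ⇒ χ ≥ 3
  3-colouring: r0={q}  r1={u,y}  r2={p,z}
  χ = 3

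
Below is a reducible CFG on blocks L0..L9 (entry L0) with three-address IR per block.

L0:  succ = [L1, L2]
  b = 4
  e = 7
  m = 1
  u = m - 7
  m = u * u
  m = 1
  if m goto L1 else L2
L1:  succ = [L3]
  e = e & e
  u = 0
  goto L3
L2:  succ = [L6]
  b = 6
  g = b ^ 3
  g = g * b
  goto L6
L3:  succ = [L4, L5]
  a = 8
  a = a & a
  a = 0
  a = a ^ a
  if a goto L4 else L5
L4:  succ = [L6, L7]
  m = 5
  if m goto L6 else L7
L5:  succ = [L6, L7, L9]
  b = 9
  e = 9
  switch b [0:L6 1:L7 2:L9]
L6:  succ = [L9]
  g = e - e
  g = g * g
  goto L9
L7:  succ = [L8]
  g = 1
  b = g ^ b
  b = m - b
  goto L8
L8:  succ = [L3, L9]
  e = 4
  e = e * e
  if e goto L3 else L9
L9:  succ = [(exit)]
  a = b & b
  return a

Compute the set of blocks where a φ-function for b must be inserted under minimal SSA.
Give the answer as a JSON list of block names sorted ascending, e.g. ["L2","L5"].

Answer: ["L3", "L6", "L7", "L9"]

Analysis:
idom tree: L1←L0 L2←L0 L3←L1 L4←L3 L5←L3 L6←L0 L7←L3 L8←L7 L9←L0
Join-block Dom:
  L3: preds {L1,L8}: {L0,L1} ∩ {L0,L1,L3,L7,L8} = {L0,L1}; idom=L1
  L6: preds {L2,L4,L5}: {L0,L2} ∩ {L0,L1,L3,L4} ∩ {L0,L1,L3,L5} = {L0}; idom=L0
  L7: preds {L4,L5}: {L0,L1,L3,L4} ∩ {L0,L1,L3,L5} = {L0,L1,L3}; idom=L3
  L9: preds {L5,L6,L8}: {L0,L1,L3,L5} ∩ {L0,L6} ∩ {L0,L1,L3,L7,L8} = {L0}; idom=L0

DF walk-up:
  join L3 pred L1: · stop@L1
  join L3 pred L8: L8→L7→L3 stop@L1
  join L6 pred L2: L2 stop@L0
  join L6 pred L4: L4→L3→L1 stop@L0
  join L6 pred L5: L5→L3→L1 stop@L0
  join L7 pred L4: L4 stop@L3
  join L7 pred L5: L5 stop@L3
  join L9 pred L5: L5→L3→L1 stop@L0
  join L9 pred L6: L6 stop@L0
  join L9 pred L8: L8→L7→L3→L1 stop@L0
  DF(L0)=∅
  DF(L1)={L6,L9}
  DF(L2)={L6}
  DF(L3)={L3,L6,L9}
  DF(L4)={L6,L7}
  DF(L5)={L6,L7,L9}
  DF(L6)={L9}
  DF(L7)={L3,L9}
  DF(L8)={L3,L9}
  DF(L9)=∅

φ for b: defs {L0,L2,L5,L7}
  DF⁺ = {L3,L6,L7,L9}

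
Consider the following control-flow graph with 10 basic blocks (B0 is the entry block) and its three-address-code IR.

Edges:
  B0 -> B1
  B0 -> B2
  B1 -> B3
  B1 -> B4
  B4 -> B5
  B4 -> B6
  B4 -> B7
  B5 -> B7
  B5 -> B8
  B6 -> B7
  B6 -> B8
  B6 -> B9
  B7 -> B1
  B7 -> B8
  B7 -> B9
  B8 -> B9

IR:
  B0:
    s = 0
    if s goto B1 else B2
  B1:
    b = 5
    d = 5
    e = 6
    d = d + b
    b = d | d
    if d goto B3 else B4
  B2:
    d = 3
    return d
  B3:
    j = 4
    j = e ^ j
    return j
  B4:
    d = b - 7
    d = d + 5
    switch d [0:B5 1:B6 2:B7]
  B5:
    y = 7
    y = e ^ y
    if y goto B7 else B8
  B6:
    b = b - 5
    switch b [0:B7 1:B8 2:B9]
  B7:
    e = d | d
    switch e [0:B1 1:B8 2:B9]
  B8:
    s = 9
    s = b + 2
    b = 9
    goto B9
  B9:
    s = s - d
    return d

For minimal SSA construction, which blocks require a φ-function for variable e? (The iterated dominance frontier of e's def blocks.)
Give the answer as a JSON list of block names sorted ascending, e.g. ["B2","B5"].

Answer: ["B1", "B8", "B9"]

Working:
idom tree: B1←B0 B2←B0 B3←B1 B4←B1 B5←B4 B6←B4 B7←B4 B8←B4 B9←B4
Dom∩ at merges:
  B1: preds {B0,B7}: {B0} ∩ {B0,B1,B4,B7} = {B0}; idom=B0
  B7: preds {B4,B5,B6}: {B0,B1,B4} ∩ {B0,B1,B4,B5} ∩ {B0,B1,B4,B6} = {B0,B1,B4}; idom=B4
  B8: preds {B5,B6,B7}: {B0,B1,B4,B5} ∩ {B0,B1,B4,B6} ∩ {B0,B1,B4,B7} = {B0,B1,B4}; idom=B4
  B9: preds {B6,B7,B8}: {B0,B1,B4,B6} ∩ {B0,B1,B4,B7} ∩ {B0,B1,B4,B8} = {B0,B1,B4}; idom=B4

DF walk-up:
  B1←B0: walk · to B0
  B1←B7: walk B7→B4→B1 to B0
  B7←B4: walk · to B4
  B7←B5: walk B5 to B4
  B7←B6: walk B6 to B4
  B8←B5: walk B5 to B4
  B8←B6: walk B6 to B4
  B8←B7: walk B7 to B4
  B9←B6: walk B6 to B4
  B9←B7: walk B7 to B4
  B9←B8: walk B8 to B4
  B0 → ∅
  B1 → {B1}
  B2 → ∅
  B3 → ∅
  B4 → {B1}
  B5 → {B7,B8}
  B6 → {B7,B8,B9}
  B7 → {B1,B8,B9}
  B8 → {B9}
  B9 → ∅

φ for e: defs {B1,B7}
  DF⁺ = {B1,B8,B9}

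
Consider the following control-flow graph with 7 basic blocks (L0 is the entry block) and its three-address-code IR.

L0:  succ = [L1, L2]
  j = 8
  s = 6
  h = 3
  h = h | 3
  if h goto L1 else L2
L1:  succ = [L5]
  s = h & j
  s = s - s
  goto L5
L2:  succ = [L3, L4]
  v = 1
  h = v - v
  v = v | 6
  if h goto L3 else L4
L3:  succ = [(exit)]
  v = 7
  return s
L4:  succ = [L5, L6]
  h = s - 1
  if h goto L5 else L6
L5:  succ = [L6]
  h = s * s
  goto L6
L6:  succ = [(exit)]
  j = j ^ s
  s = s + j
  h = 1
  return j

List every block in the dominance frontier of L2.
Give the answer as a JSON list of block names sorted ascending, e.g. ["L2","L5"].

Answer: ["L5", "L6"]

Analysis:
idom tree: L1←L0 L2←L0 L3←L2 L4←L2 L5←L0 L6←L0
Dom∩ at merges:
  L5: preds {L1,L4}: {L0,L1} ∩ {L0,L2,L4} = {L0}; idom=L0
  L6: preds {L4,L5}: {L0,L2,L4} ∩ {L0,L5} = {L0}; idom=L0

DF walk-up:
  L5←L1: walk L1 to L0
  L5←L4: walk L4→L2 to L0
  L6←L4: walk L4→L2 to L0
  L6←L5: walk L5 to L0
  L0: DF=∅
  L1: DF={L5}
  L2: DF={L5,L6}
  L3: DF=∅
  L4: DF={L5,L6}
  L5: DF={L6}
  L6: DF=∅

DF(L2) = ["L5", "L6"]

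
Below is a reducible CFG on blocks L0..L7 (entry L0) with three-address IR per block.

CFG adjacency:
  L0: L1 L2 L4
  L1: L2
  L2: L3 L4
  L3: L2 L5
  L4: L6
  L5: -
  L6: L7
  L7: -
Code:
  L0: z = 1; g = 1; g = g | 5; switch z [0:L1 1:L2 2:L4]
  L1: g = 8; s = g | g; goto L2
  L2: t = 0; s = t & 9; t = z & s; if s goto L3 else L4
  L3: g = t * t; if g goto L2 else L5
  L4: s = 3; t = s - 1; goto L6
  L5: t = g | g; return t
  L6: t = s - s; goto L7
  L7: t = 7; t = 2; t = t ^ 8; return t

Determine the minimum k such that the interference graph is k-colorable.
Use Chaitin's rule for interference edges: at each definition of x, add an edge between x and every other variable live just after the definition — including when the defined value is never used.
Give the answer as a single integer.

Block summaries:
  L0: def={g,z} ue=∅
  L1: def={g,s} ue=∅
  L2: def={s,t} ue={z}
  L3: def={g} ue={t}
  L4: def={s,t} ue=∅
  L5: def={t} ue={g}
  L6: def={t} ue={s}
  L7: def={t} ue=∅

Live sets:
  live L0: ∅→{z}
  live L1: {z}→{z}
  live L2: {z}→{t,z}
  live L3: {t,z}→{g,z}
  live L4: ∅→{s}
  live L5: {g}→∅
  live L6: {s}→∅
  live L7: ∅→∅

Interfere edges:
  g — {z}
  s — {t,z}
  t — {s,z}
  z — {g,s,t}

Chromatic number:
  lower bound: {s,t,z} mutually conflict ⇒ χ ≥ 3
  3-colouring: c0={z}  c1={g,s}  c2={t}
  χ = 3

Answer: 3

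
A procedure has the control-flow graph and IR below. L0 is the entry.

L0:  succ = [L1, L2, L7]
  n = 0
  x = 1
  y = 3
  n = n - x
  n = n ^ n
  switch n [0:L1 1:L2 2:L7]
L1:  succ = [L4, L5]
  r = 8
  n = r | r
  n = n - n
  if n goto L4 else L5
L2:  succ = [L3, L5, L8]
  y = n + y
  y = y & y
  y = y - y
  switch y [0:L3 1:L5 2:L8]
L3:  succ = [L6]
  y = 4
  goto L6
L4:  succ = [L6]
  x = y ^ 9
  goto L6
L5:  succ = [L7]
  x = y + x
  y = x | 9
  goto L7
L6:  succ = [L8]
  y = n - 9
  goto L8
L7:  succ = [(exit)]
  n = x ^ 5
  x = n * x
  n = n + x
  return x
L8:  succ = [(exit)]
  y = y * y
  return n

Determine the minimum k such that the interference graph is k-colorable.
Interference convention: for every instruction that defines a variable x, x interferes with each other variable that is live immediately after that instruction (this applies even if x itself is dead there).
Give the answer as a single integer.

Per-block:
  L0 def {n,x,y} use ∅
  L1 def {n,r} use ∅
  L2 def {y} use {n,y}
  L3 def {y} use ∅
  L4 def {x} use {y}
  L5 def {x,y} use {x,y}
  L6 def {y} use {n}
  L7 def {n,x} use {x}
  L8 def {y} use {n,y}

Liveness:
  L0: in=∅ out={n,x,y}
  L1: in={x,y} out={n,x,y}
  L2: in={n,x,y} out={n,x,y}
  L3: in={n} out={n}
  L4: in={n,y} out={n}
  L5: in={x,y} out={x}
  L6: in={n} out={n,y}
  L7: in={x} out=∅
  L8: in={n,y} out=∅

Interfere edges:
  n: {x,y}
  r: {x,y}
  x: {n,r,y}
  y: {n,r,x}

Colouring:
  clique {n,x,y} ⇒ need ≥ 3
  assign n→c2 r→c2 x→c0 y→c1 — no edge inside a register ⇒ χ ≤ 3
  χ = 3

Answer: 3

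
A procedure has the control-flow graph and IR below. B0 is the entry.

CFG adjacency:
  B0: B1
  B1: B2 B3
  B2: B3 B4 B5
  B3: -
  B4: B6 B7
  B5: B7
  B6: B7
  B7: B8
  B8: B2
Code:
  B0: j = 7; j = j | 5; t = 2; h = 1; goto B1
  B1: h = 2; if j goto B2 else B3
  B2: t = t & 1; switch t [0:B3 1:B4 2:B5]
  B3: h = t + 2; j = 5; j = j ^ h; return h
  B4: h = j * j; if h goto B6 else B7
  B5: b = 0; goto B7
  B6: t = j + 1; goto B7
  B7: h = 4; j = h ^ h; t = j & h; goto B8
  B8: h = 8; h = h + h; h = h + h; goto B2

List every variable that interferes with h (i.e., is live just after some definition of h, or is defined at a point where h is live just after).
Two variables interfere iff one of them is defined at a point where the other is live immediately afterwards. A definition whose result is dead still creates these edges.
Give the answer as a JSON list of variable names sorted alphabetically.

Answer: ["j", "t"]

Analysis:
Block summaries:
  B0: def={h,j,t} ue=∅
  B1: def={h} ue={j}
  B2: def={t} ue={t}
  B3: def={h,j} ue={t}
  B4: def={h} ue={j}
  B5: def={b} ue=∅
  B6: def={t} ue={j}
  B7: def={h,j,t} ue=∅
  B8: def={h} ue=∅

Backward fixpoint:
  live B0: ∅→{j,t}
  live B1: {j,t}→{j,t}
  live B2: {j,t}→{j,t}
  live B3: {t}→∅
  live B4: {j}→{j}
  live B5: ∅→∅
  live B6: {j}→∅
  live B7: ∅→{j,t}
  live B8: {j,t}→{j,t}

Interfere edges:
  b — ∅
  h — {j,t}
  j — {h,t}
  t — {h,j}

N(h) = ["j", "t"]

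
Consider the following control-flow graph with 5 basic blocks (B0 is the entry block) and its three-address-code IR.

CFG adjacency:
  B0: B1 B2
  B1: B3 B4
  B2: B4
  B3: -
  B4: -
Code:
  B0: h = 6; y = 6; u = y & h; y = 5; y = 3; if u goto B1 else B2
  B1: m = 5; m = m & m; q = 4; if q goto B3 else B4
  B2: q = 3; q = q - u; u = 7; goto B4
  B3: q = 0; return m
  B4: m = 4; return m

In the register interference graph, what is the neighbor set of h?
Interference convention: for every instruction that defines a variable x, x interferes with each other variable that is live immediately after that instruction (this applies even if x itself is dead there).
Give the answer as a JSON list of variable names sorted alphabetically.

def/use:
  B0 def {h,u,y} use ∅
  B1 def {m,q} use ∅
  B2 def {q,u} use {u}
  B3 def {q} use {m}
  B4 def {m} use ∅

Backward fixpoint:
  B0 li=∅ lo={u}
  B1 li=∅ lo={m}
  B2 li={u} lo=∅
  B3 li={m} lo=∅
  B4 li=∅ lo=∅

Conflict graph:
  h — {y}
  m — {q}
  q — {m,u}
  u — {q,y}
  y — {h,u}

N(h) = ["y"]

Answer: ["y"]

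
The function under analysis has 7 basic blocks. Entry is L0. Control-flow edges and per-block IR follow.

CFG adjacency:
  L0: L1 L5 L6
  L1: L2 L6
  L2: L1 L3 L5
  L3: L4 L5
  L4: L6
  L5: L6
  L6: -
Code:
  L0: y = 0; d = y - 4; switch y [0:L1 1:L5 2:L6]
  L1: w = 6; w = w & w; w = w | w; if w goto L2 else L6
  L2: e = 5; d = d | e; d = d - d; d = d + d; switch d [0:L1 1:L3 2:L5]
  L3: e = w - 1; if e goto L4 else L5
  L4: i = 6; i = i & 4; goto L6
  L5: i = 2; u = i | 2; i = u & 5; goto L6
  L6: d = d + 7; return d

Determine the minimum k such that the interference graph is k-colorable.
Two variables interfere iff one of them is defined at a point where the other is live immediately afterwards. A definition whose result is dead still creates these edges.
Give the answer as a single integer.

Answer: 3

Derivation:
Block summaries:
  L0: def={d,y} ue=∅
  L1: def={w} ue=∅
  L2: def={d,e} ue={d}
  L3: def={e} ue={w}
  L4: def={i} ue=∅
  L5: def={i,u} ue=∅
  L6: def={d} ue={d}

Backward fixpoint:
  L0 li=∅ lo={d}
  L1 li={d} lo={d,w}
  L2 li={d,w} lo={d,w}
  L3 li={d,w} lo={d}
  L4 li={d} lo={d}
  L5 li={d} lo={d}
  L6 li={d} lo=∅

Interfere edges:
  d — {e,i,u,w,y}
  e — {d,w}
  i — {d}
  u — {d}
  w — {d,e}
  y — {d}

Registers:
  clique {d,e,w} ⇒ need ≥ 3
  assign d→c0 e→c1 i→c1 u→c1 w→c2 y→c1 — no edge inside a register ⇒ χ ≤ 3
  χ = 3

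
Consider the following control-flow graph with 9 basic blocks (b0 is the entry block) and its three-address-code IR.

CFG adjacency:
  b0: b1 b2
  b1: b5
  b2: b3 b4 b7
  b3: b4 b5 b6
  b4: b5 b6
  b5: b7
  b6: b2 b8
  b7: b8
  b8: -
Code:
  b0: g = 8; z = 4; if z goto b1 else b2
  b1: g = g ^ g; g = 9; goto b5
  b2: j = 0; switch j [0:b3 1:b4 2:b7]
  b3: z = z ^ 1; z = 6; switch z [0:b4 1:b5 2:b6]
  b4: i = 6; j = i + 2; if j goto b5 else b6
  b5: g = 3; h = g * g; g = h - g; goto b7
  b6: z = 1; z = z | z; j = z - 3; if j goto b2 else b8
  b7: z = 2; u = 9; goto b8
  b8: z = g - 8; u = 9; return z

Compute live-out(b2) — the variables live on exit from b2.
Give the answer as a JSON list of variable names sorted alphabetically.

Answer: ["g", "z"]

Working:
def/use:
  b0: def={g,z} ue=∅
  b1: def={g} ue={g}
  b2: def={j} ue=∅
  b3: def={z} ue={z}
  b4: def={i,j} ue=∅
  b5: def={g,h} ue=∅
  b6: def={j,z} ue=∅
  b7: def={u,z} ue=∅
  b8: def={u,z} ue={g}

Liveness:
  b0: in=∅ out={g,z}
  b1: in={g} out=∅
  b2: in={g,z} out={g,z}
  b3: in={g,z} out={g}
  b4: in={g} out={g}
  b5: in=∅ out={g}
  b6: in={g} out={g,z}
  b7: in={g} out={g}
  b8: in={g} out=∅

live-out(b2) = ["g", "z"]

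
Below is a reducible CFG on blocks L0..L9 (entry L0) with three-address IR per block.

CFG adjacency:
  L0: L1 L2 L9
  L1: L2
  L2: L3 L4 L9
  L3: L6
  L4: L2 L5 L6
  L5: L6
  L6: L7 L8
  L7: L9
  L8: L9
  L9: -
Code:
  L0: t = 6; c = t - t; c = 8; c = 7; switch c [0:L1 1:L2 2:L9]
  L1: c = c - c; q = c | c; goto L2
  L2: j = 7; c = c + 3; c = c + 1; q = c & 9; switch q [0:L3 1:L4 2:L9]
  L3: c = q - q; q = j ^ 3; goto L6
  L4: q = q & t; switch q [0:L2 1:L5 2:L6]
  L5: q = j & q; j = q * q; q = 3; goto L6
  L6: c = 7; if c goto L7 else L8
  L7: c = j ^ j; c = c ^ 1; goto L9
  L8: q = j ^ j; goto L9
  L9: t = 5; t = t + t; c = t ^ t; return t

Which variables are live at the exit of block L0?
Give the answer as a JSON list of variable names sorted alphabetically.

Answer: ["c", "t"]

Derivation:
Per-block:
  L0: def={c,t} ue=∅
  L1: def={c,q} ue={c}
  L2: def={c,j,q} ue={c}
  L3: def={c,q} ue={j,q}
  L4: def={q} ue={q,t}
  L5: def={j,q} ue={j,q}
  L6: def={c} ue=∅
  L7: def={c} ue={j}
  L8: def={q} ue={j}
  L9: def={c,t} ue=∅

Backward fixpoint:
  L0 li=∅ lo={c,t}
  L1 li={c,t} lo={c,t}
  L2 li={c,t} lo={c,j,q,t}
  L3 li={j,q} lo={j}
  L4 li={c,j,q,t} lo={c,j,q,t}
  L5 li={j,q} lo={j}
  L6 li={j} lo={j}
  L7 li={j} lo=∅
  L8 li={j} lo=∅
  L9 li=∅ lo=∅

live-out(L0) = ["c", "t"]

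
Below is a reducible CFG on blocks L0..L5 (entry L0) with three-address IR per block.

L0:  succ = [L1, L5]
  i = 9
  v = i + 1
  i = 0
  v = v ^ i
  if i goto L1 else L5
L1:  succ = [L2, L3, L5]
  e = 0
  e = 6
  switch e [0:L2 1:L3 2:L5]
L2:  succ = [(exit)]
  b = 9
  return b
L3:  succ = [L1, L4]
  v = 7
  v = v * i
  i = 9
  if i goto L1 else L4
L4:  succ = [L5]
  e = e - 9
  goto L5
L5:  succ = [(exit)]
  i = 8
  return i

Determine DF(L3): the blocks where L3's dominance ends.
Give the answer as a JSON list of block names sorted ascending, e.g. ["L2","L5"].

Answer: ["L1", "L5"]

Derivation:
idom tree: L1←L0 L2←L1 L3←L1 L4←L3 L5←L0
Dom at joins:
  L1: preds {L0,L3}: {L0} ∩ {L0,L1,L3} = {L0}; idom=L0
  L5: preds {L0,L1,L4}: {L0} ∩ {L0,L1} ∩ {L0,L1,L3,L4} = {L0}; idom=L0

Frontier:
  join L1 pred L0: · stop@L0
  join L1 pred L3: L3→L1 stop@L0
  join L5 pred L0: · stop@L0
  join L5 pred L1: L1 stop@L0
  join L5 pred L4: L4→L3→L1 stop@L0
  L0 → ∅
  L1 → {L1,L5}
  L2 → ∅
  L3 → {L1,L5}
  L4 → {L5}
  L5 → ∅

DF(L3) = ["L1", "L5"]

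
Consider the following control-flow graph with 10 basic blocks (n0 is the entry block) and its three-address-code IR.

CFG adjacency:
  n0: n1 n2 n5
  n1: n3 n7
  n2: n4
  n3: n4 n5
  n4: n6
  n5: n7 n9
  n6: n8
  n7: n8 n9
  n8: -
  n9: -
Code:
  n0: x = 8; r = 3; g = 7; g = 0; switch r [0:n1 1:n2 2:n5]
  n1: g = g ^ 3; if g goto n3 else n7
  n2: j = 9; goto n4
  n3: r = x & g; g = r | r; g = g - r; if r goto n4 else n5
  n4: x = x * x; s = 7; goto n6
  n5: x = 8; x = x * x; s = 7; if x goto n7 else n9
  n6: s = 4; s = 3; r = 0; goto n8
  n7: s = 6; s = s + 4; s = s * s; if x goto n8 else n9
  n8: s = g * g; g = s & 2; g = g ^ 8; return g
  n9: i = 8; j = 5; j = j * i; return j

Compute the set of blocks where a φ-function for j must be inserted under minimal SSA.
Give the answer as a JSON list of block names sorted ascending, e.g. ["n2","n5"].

idom tree: n1←n0 n2←n0 n3←n1 n4←n0 n5←n0 n6←n4 n7←n0 n8←n0 n9←n0
Dom at joins:
  n4: preds {n2,n3}: {n0,n2} ∩ {n0,n1,n3} = {n0}; idom=n0
  n5: preds {n0,n3}: {n0} ∩ {n0,n1,n3} = {n0}; idom=n0
  n7: preds {n1,n5}: {n0,n1} ∩ {n0,n5} = {n0}; idom=n0
  n8: preds {n6,n7}: {n0,n4,n6} ∩ {n0,n7} = {n0}; idom=n0
  n9: preds {n5,n7}: {n0,n5} ∩ {n0,n7} = {n0}; idom=n0

DF walk-up:
  n4←n2: walk n2 to n0
  n4←n3: walk n3→n1 to n0
  n5←n0: walk · to n0
  n5←n3: walk n3→n1 to n0
  n7←n1: walk n1 to n0
  n7←n5: walk n5 to n0
  n8←n6: walk n6→n4 to n0
  n8←n7: walk n7 to n0
  n9←n5: walk n5 to n0
  n9←n7: walk n7 to n0
  DF(n0)=∅
  DF(n1)={n4,n5,n7}
  DF(n2)={n4}
  DF(n3)={n4,n5}
  DF(n4)={n8}
  DF(n5)={n7,n9}
  DF(n6)={n8}
  DF(n7)={n8,n9}
  DF(n8)=∅
  DF(n9)=∅

φ for j: defs {n2,n9}
  DF⁺ = {n4,n8}

Answer: ["n4", "n8"]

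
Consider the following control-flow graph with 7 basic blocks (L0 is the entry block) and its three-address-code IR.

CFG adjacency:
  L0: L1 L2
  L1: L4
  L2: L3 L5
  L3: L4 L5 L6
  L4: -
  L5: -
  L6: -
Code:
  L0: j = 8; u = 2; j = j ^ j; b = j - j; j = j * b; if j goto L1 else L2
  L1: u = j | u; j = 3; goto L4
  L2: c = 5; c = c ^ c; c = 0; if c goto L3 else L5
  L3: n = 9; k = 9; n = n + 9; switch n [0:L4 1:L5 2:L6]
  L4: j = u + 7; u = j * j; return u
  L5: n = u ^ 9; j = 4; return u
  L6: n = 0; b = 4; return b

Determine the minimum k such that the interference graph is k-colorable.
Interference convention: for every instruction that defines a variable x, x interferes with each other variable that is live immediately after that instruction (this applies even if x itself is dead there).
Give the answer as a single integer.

Answer: 3

Derivation:
def/use:
  L0: {b,j,u} / ∅
  L1: {j,u} / {j,u}
  L2: {c} / ∅
  L3: {k,n} / ∅
  L4: {j,u} / {u}
  L5: {j,n} / {u}
  L6: {b,n} / ∅

Liveness:
  live L0: ∅→{j,u}
  live L1: {j,u}→{u}
  live L2: {u}→{u}
  live L3: {u}→{u}
  live L4: {u}→∅
  live L5: {u}→∅
  live L6: ∅→∅

Interfere edges:
  b — {j,u}
  c — {u}
  j — {b,u}
  k — {n,u}
  n — {k,u}
  u — {b,c,j,k,n}

Registers:
  lower bound: {b,j,u} mutually conflict ⇒ χ ≥ 3
  3-colouring: r0={u}  r1={b,c,k}  r2={j,n}
  χ = 3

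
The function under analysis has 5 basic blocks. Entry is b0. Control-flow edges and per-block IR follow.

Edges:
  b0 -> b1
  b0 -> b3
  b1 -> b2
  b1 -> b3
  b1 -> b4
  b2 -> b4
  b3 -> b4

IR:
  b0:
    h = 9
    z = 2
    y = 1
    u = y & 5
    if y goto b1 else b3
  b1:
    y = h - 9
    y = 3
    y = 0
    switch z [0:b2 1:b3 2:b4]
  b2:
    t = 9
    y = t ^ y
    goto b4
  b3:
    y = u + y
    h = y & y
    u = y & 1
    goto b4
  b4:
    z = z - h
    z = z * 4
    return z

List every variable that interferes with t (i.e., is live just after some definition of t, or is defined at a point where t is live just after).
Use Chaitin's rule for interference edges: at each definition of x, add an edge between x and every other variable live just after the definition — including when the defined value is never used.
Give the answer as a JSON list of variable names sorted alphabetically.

Answer: ["h", "y", "z"]

Analysis:
Block summaries:
  b0: def={h,u,y,z} ue=∅
  b1: def={y} ue={h,z}
  b2: def={t,y} ue={y}
  b3: def={h,u,y} ue={u,y}
  b4: def={z} ue={h,z}

Live sets:
  b0 li=∅ lo={h,u,y,z}
  b1 li={h,u,z} lo={h,u,y,z}
  b2 li={h,y,z} lo={h,z}
  b3 li={u,y,z} lo={h,z}
  b4 li={h,z} lo=∅

Conflict graph:
  h — {t,u,y,z}
  t — {h,y,z}
  u — {h,y,z}
  y — {h,t,u,z}
  z — {h,t,u,y}

N(t) = ["h", "y", "z"]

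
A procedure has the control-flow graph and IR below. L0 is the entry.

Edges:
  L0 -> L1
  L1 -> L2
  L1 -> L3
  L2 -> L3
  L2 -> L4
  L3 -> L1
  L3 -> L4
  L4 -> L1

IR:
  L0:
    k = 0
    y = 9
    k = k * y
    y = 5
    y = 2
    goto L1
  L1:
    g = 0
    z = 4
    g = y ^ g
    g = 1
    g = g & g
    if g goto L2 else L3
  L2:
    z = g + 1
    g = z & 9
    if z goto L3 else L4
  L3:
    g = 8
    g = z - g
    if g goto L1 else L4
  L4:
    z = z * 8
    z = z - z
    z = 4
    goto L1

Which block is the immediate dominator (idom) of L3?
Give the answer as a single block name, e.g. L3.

Answer: L1

Working:
idom tree: L1←L0 L2←L1 L3←L1 L4←L1
Dom at joins:
  L1: preds {L0,L3,L4}: {L0} ∩ {L0,L1,L3} ∩ {L0,L1,L4} = {L0}; idom=L0
  L3: preds {L1,L2}: {L0,L1} ∩ {L0,L1,L2} = {L0,L1}; idom=L1
  L4: preds {L2,L3}: {L0,L1,L2} ∩ {L0,L1,L3} = {L0,L1}; idom=L1

idom(L3) = L1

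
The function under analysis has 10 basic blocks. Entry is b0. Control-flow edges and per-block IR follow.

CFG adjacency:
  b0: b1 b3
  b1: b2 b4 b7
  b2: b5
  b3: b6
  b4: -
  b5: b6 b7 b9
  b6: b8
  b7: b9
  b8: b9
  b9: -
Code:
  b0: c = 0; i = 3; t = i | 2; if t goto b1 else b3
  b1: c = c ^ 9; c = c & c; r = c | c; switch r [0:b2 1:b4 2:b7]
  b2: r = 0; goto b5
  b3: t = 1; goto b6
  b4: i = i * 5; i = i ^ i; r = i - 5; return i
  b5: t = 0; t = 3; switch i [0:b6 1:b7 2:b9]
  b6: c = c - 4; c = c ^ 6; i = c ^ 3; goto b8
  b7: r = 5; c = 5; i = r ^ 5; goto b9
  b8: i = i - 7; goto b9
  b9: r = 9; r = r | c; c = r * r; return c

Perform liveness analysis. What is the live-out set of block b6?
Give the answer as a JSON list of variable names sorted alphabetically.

Answer: ["c", "i"]

Analysis:
Block summaries:
  b0: def={c,i,t} ue=∅
  b1: def={c,r} ue={c}
  b2: def={r} ue=∅
  b3: def={t} ue=∅
  b4: def={i,r} ue={i}
  b5: def={t} ue={i}
  b6: def={c,i} ue={c}
  b7: def={c,i,r} ue=∅
  b8: def={i} ue={i}
  b9: def={c,r} ue={c}

Live sets:
  b0: in=∅ out={c,i}
  b1: in={c,i} out={c,i}
  b2: in={c,i} out={c,i}
  b3: in={c} out={c}
  b4: in={i} out=∅
  b5: in={c,i} out={c}
  b6: in={c} out={c,i}
  b7: in=∅ out={c}
  b8: in={c,i} out={c}
  b9: in={c} out=∅

live-out(b6) = ["c", "i"]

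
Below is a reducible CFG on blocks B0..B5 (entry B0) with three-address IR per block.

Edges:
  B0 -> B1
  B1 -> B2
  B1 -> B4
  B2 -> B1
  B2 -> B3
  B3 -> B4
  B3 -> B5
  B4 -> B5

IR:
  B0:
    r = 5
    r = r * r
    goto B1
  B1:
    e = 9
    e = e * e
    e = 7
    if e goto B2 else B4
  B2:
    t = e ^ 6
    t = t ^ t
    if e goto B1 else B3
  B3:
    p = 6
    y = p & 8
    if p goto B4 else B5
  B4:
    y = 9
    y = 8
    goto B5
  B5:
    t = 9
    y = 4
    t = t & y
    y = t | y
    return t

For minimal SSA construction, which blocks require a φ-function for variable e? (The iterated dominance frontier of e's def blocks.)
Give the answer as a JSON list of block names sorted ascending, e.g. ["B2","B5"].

Answer: ["B1"]

Working:
idom tree: B1←B0 B2←B1 B3←B2 B4←B1 B5←B1
Join-block Dom:
  B1: preds {B0,B2}: {B0} ∩ {B0,B1,B2} = {B0}; idom=B0
  B4: preds {B1,B3}: {B0,B1} ∩ {B0,B1,B2,B3} = {B0,B1}; idom=B1
  B5: preds {B3,B4}: {B0,B1,B2,B3} ∩ {B0,B1,B4} = {B0,B1}; idom=B1

Frontier:
  join B1 pred B0: · stop@B0
  join B1 pred B2: B2→B1 stop@B0
  join B4 pred B1: · stop@B1
  join B4 pred B3: B3→B2 stop@B1
  join B5 pred B3: B3→B2 stop@B1
  join B5 pred B4: B4 stop@B1
  DF(B0)=∅
  DF(B1)={B1}
  DF(B2)={B1,B4,B5}
  DF(B3)={B4,B5}
  DF(B4)={B5}
  DF(B5)=∅

φ for e: defs {B1}
  DF⁺ = {B1}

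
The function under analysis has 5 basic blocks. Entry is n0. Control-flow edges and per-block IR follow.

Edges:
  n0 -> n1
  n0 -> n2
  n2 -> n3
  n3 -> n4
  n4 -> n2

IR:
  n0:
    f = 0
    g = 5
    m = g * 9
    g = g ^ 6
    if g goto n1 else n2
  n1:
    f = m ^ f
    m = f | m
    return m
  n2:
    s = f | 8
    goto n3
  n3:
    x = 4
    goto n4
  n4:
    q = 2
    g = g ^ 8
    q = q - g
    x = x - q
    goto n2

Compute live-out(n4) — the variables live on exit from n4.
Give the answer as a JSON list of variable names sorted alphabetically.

Answer: ["f", "g"]

Working:
Per-block:
  n0: def={f,g,m} ue=∅
  n1: def={f,m} ue={f,m}
  n2: def={s} ue={f}
  n3: def={x} ue=∅
  n4: def={g,q,x} ue={g,x}

Live sets:
  live n0: ∅→{f,g,m}
  live n1: {f,m}→∅
  live n2: {f,g}→{f,g}
  live n3: {f,g}→{f,g,x}
  live n4: {f,g,x}→{f,g}

live-out(n4) = ["f", "g"]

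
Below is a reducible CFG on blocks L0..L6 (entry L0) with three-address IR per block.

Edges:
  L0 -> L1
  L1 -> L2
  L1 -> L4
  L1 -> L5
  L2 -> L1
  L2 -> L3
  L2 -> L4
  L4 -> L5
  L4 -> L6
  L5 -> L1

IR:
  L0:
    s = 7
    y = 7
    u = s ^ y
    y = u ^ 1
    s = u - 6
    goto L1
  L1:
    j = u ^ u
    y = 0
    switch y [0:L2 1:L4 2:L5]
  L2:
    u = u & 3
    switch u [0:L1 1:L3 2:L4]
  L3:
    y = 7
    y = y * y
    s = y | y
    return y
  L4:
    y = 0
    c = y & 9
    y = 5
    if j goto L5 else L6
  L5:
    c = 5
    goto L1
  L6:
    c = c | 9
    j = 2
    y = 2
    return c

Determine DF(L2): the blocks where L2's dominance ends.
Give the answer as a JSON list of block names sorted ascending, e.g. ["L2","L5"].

idom tree: L1←L0 L2←L1 L3←L2 L4←L1 L5←L1 L6←L4
Dom∩ at merges:
  L1: preds {L0,L2,L5}: {L0} ∩ {L0,L1,L2} ∩ {L0,L1,L5} = {L0}; idom=L0
  L4: preds {L1,L2}: {L0,L1} ∩ {L0,L1,L2} = {L0,L1}; idom=L1
  L5: preds {L1,L4}: {L0,L1} ∩ {L0,L1,L4} = {L0,L1}; idom=L1

DF derivation:
  L1←L0: walk · to L0
  L1←L2: walk L2→L1 to L0
  L1←L5: walk L5→L1 to L0
  L4←L1: walk · to L1
  L4←L2: walk L2 to L1
  L5←L1: walk · to L1
  L5←L4: walk L4 to L1
  L0 → ∅
  L1 → {L1}
  L2 → {L1,L4}
  L3 → ∅
  L4 → {L5}
  L5 → {L1}
  L6 → ∅

DF(L2) = ["L1", "L4"]

Answer: ["L1", "L4"]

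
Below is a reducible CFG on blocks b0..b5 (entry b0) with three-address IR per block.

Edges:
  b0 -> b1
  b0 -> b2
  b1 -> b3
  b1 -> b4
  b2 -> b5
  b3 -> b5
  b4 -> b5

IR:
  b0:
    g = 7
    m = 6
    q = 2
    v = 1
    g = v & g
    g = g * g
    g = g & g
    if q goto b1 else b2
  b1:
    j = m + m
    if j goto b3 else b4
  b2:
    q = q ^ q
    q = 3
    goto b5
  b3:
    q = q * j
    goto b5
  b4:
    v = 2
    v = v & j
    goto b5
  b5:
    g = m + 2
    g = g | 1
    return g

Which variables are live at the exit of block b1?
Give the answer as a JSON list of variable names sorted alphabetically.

Per-block:
  b0: {g,m,q,v} / ∅
  b1: {j} / {m}
  b2: {q} / {q}
  b3: {q} / {j,q}
  b4: {v} / {j}
  b5: {g} / {m}

Backward fixpoint:
  b0 li=∅ lo={m,q}
  b1 li={m,q} lo={j,m,q}
  b2 li={m,q} lo={m}
  b3 li={j,m,q} lo={m}
  b4 li={j,m} lo={m}
  b5 li={m} lo=∅

live-out(b1) = ["j", "m", "q"]

Answer: ["j", "m", "q"]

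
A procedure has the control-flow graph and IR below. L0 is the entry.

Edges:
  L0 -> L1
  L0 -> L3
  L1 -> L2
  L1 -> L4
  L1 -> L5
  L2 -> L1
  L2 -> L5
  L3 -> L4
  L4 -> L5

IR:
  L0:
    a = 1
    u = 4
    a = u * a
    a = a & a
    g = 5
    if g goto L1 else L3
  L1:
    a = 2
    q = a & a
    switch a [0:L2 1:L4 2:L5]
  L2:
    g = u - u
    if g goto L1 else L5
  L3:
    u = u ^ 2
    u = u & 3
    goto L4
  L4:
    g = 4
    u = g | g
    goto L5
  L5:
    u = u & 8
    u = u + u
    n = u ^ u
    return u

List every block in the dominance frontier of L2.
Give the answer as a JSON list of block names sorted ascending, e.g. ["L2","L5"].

idom tree: L1←L0 L2←L1 L3←L0 L4←L0 L5←L0
Dom∩ at merges:
  L1: preds {L0,L2}: {L0} ∩ {L0,L1,L2} = {L0}; idom=L0
  L4: preds {L1,L3}: {L0,L1} ∩ {L0,L3} = {L0}; idom=L0
  L5: preds {L1,L2,L4}: {L0,L1} ∩ {L0,L1,L2} ∩ {L0,L4} = {L0}; idom=L0

Frontier:
  L1←L0: walk · to L0
  L1←L2: walk L2→L1 to L0
  L4←L1: walk L1 to L0
  L4←L3: walk L3 to L0
  L5←L1: walk L1 to L0
  L5←L2: walk L2→L1 to L0
  L5←L4: walk L4 to L0
  DF(L0)=∅
  DF(L1)={L1,L4,L5}
  DF(L2)={L1,L5}
  DF(L3)={L4}
  DF(L4)={L5}
  DF(L5)=∅

DF(L2) = ["L1", "L5"]

Answer: ["L1", "L5"]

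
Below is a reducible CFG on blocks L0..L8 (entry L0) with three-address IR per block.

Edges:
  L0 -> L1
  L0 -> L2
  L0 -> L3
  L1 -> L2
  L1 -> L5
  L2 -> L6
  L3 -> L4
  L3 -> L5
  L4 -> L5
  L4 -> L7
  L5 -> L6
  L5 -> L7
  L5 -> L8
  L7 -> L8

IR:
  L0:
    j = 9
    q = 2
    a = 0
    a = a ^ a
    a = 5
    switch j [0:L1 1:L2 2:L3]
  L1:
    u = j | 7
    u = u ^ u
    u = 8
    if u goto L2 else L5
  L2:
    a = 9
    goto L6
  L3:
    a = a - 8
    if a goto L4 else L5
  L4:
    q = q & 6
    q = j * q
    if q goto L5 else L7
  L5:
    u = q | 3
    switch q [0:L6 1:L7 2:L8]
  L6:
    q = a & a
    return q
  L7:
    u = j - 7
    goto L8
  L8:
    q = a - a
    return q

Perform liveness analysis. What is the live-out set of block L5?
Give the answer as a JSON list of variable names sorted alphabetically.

Answer: ["a", "j"]

Analysis:
Block summaries:
  L0: {a,j,q} / ∅
  L1: {u} / {j}
  L2: {a} / ∅
  L3: {a} / {a}
  L4: {q} / {j,q}
  L5: {u} / {q}
  L6: {q} / {a}
  L7: {u} / {j}
  L8: {q} / {a}

Liveness:
  L0 li=∅ lo={a,j,q}
  L1 li={a,j,q} lo={a,j,q}
  L2 li=∅ lo={a}
  L3 li={a,j,q} lo={a,j,q}
  L4 li={a,j,q} lo={a,j,q}
  L5 li={a,j,q} lo={a,j}
  L6 li={a} lo=∅
  L7 li={a,j} lo={a}
  L8 li={a} lo=∅

live-out(L5) = ["a", "j"]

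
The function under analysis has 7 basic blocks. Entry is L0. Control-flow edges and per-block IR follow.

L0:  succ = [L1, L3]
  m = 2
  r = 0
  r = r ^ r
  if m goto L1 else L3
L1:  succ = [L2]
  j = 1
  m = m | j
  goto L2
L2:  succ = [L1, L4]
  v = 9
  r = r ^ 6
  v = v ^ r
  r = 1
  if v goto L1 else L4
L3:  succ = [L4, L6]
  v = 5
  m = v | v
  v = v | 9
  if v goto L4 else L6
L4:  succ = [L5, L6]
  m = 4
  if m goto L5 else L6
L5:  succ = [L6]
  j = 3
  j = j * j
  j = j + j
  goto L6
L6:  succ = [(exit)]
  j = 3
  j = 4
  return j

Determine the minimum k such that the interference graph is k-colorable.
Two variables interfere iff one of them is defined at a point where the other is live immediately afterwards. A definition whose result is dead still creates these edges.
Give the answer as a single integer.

Answer: 3

Working:
def/use:
  L0: {m,r} / ∅
  L1: {j,m} / {m}
  L2: {r,v} / {r}
  L3: {m,v} / ∅
  L4: {m} / ∅
  L5: {j} / ∅
  L6: {j} / ∅

Backward fixpoint:
  L0: in=∅ out={m,r}
  L1: in={m,r} out={m,r}
  L2: in={m,r} out={m,r}
  L3: in=∅ out=∅
  L4: in=∅ out=∅
  L5: in=∅ out=∅
  L6: in=∅ out=∅

Conflict graph:
  j: {m,r}
  m: {j,r,v}
  r: {j,m,v}
  v: {m,r}

Registers:
  clique {j,m,r} ⇒ need ≥ 3
  assign j→c2 m→c0 r→c1 v→c2 — no edge inside a register ⇒ χ ≤ 3
  χ = 3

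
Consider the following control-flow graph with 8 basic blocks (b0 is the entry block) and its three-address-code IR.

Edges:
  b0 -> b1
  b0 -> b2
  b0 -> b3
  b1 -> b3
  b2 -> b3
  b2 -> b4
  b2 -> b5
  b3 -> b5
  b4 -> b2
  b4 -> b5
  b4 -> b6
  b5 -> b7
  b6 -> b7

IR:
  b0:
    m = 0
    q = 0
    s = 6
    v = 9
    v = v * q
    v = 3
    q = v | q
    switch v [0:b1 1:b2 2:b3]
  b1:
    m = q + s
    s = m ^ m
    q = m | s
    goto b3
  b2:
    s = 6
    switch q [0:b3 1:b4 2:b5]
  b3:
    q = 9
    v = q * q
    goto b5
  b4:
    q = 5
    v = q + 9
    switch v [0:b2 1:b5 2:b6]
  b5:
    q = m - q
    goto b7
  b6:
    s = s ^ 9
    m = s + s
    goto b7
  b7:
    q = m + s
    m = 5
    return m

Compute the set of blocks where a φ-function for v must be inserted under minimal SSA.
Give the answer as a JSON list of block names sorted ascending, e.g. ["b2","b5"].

idom tree: b1←b0 b2←b0 b3←b0 b4←b2 b5←b0 b6←b4 b7←b0
Join-block Dom:
  b2: preds {b0,b4}: {b0} ∩ {b0,b2,b4} = {b0}; idom=b0
  b3: preds {b0,b1,b2}: {b0} ∩ {b0,b1} ∩ {b0,b2} = {b0}; idom=b0
  b5: preds {b2,b3,b4}: {b0,b2} ∩ {b0,b3} ∩ {b0,b2,b4} = {b0}; idom=b0
  b7: preds {b5,b6}: {b0,b5} ∩ {b0,b2,b4,b6} = {b0}; idom=b0

DF walk-up:
  b2←b0: walk · to b0
  b2←b4: walk b4→b2 to b0
  b3←b0: walk · to b0
  b3←b1: walk b1 to b0
  b3←b2: walk b2 to b0
  b5←b2: walk b2 to b0
  b5←b3: walk b3 to b0
  b5←b4: walk b4→b2 to b0
  b7←b5: walk b5 to b0
  b7←b6: walk b6→b4→b2 to b0
  b0 → ∅
  b1 → {b3}
  b2 → {b2,b3,b5,b7}
  b3 → {b5}
  b4 → {b2,b5,b7}
  b5 → {b7}
  b6 → {b7}
  b7 → ∅

φ for v: defs {b0,b3,b4}
  DF⁺ = {b2,b3,b5,b7}

Answer: ["b2", "b3", "b5", "b7"]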